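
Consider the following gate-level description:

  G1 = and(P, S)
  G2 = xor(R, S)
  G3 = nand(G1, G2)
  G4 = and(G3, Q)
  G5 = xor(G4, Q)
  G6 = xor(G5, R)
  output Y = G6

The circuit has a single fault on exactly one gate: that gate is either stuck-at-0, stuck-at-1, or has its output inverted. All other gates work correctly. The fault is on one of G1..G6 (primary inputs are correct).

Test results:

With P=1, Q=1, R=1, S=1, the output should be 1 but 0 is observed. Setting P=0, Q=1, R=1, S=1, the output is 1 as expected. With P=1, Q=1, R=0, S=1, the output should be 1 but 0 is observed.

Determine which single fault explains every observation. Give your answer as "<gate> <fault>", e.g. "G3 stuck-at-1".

G2 inverted output

Fault-free values for test 1 (P=1, Q=1, R=1, S=1): G1=1, G2=0, G3=1, G4=1, G5=0, G6=1, giving Y=1. Observed 0.
Test 1: faults giving observed 0 are {G2 stuck-at-1, G2 inverted output, G3 stuck-at-0, G3 inverted output, G4 stuck-at-0, G4 inverted output, G5 stuck-at-1, G5 inverted output, G6 stuck-at-0, G6 inverted output}.
Test 2 (P=0, Q=1, R=1, S=1): fault-free G1=0, G2=0, G3=1, G4=1, G5=0, G6=1 → 1; observed 1. Eliminates G3 stuck-at-0, G3 inverted output, G4 stuck-at-0, G4 inverted output, G5 stuck-at-1, G5 inverted output, G6 stuck-at-0, G6 inverted output.
Test 3 (P=1, Q=1, R=0, S=1): fault-free G1=1, G2=1, G3=0, G4=0, G5=1, G6=1 → 1; observed 0. Eliminates G2 stuck-at-1.
Only G2 inverted output is consistent with every test.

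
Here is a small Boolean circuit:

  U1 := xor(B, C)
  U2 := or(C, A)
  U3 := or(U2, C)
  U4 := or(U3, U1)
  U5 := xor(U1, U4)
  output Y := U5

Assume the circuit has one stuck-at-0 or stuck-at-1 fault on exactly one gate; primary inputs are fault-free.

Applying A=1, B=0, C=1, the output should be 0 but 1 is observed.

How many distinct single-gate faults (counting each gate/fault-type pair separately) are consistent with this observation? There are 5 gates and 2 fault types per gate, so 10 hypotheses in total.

3

Fault-free: U1=1, U2=1, U3=1, U4=1, U5=0 → 0. Observed 1.
  U1 stuck-at-0: output 1 ✓
  U1 stuck-at-1: output 0 ✗
  U2 stuck-at-0: output 0 ✗
  U2 stuck-at-1: output 0 ✗
  U3 stuck-at-0: output 0 ✗
  U3 stuck-at-1: output 0 ✗
  U4 stuck-at-0: output 1 ✓
  U4 stuck-at-1: output 0 ✗
  U5 stuck-at-0: output 0 ✗
  U5 stuck-at-1: output 1 ✓
Consistent faults: {U1 stuck-at-0, U4 stuck-at-0, U5 stuck-at-1} — 3 in all.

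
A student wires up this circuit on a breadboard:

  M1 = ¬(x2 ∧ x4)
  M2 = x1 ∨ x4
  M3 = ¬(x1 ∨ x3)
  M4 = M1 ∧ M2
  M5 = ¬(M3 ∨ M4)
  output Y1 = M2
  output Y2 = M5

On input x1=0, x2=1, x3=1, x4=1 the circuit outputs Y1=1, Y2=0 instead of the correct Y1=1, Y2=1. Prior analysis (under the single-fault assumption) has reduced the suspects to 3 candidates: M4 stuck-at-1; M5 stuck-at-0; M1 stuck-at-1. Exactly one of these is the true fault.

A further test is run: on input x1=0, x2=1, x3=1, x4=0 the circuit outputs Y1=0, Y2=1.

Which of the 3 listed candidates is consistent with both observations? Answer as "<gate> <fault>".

M1 stuck-at-1

Evaluate each candidate on input x1=0, x2=1, x3=1, x4=0:
  M4 stuck-at-1: M1=1, M2=0, M3=0, M4=1 [stuck-at-1], M5=0 → Y1=0, Y2=0 — eliminated
  M5 stuck-at-0: M1=1, M2=0, M3=0, M4=0, M5=0 [stuck-at-0] → Y1=0, Y2=0 — eliminated
  M1 stuck-at-1: M1=1 [stuck-at-1], M2=0, M3=0, M4=0, M5=1 → Y1=0, Y2=1 — matches
Only M1 stuck-at-1 reproduces the observed Y1=0, Y2=1.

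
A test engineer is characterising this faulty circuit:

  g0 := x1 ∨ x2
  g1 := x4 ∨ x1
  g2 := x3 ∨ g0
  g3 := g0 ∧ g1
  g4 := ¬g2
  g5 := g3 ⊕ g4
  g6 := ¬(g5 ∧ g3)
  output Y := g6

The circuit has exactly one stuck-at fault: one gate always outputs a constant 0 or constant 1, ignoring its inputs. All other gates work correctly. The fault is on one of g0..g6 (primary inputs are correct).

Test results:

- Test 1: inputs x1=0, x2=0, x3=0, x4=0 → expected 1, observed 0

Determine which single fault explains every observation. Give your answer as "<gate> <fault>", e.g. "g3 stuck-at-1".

Fault-free values for test 1 (x1=0, x2=0, x3=0, x4=0): g0=0, g1=0, g2=0, g3=0, g4=1, g5=1, g6=1, giving Y=1. Observed 0.
Test 1: faults giving observed 0 are {g6 stuck-at-0}.
Only g6 stuck-at-0 is consistent with every test.

g6 stuck-at-0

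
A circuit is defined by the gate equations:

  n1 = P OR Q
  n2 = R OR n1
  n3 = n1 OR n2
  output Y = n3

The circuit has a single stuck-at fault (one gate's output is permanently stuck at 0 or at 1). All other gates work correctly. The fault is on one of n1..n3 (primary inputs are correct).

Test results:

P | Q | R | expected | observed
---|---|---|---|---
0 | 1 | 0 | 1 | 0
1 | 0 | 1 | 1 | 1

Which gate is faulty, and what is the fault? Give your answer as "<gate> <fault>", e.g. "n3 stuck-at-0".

n1 stuck-at-0

Fault-free values for test 1 (P=0, Q=1, R=0): n1=1, n2=1, n3=1, giving Y=1. Observed 0.
Test 1: faults giving observed 0 are {n1 stuck-at-0, n3 stuck-at-0}.
Test 2 (P=1, Q=0, R=1): fault-free n1=1, n2=1, n3=1 → 1; observed 1. Eliminates n3 stuck-at-0.
Only n1 stuck-at-0 is consistent with every test.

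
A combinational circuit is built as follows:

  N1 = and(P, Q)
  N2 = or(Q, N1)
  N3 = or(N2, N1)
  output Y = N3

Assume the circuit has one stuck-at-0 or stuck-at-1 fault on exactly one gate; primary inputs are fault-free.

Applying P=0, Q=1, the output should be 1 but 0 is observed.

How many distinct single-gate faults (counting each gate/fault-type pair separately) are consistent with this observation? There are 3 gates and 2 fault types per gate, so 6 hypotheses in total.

2

Fault-free: N1=0, N2=1, N3=1 → 1. Observed 0.
  N1 stuck-at-0: output 1 ✗
  N1 stuck-at-1: output 1 ✗
  N2 stuck-at-0: output 0 ✓
  N2 stuck-at-1: output 1 ✗
  N3 stuck-at-0: output 0 ✓
  N3 stuck-at-1: output 1 ✗
Consistent faults: {N2 stuck-at-0, N3 stuck-at-0} — 2 in all.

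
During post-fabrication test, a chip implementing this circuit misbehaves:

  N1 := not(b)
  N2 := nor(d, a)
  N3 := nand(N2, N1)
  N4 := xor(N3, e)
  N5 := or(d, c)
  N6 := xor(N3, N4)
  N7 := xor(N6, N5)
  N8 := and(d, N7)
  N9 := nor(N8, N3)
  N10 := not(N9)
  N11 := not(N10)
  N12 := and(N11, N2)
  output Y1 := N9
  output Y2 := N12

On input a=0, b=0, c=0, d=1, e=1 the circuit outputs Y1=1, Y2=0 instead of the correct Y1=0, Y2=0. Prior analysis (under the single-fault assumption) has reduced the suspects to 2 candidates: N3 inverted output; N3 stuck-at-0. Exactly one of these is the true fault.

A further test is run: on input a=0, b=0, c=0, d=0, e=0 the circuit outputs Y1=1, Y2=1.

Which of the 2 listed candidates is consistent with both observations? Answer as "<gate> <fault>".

Evaluate each candidate on input a=0, b=0, c=0, d=0, e=0:
  N3 inverted output: N1=1, N2=1, N3=1 [inverted output], N4=1, N5=0, N6=0, N7=0, N8=0, N9=0, N10=1, N11=0, N12=0 → Y1=0, Y2=0 — eliminated
  N3 stuck-at-0: N1=1, N2=1, N3=0 [stuck-at-0], N4=0, N5=0, N6=0, N7=0, N8=0, N9=1, N10=0, N11=1, N12=1 → Y1=1, Y2=1 — matches
Only N3 stuck-at-0 reproduces the observed Y1=1, Y2=1.

N3 stuck-at-0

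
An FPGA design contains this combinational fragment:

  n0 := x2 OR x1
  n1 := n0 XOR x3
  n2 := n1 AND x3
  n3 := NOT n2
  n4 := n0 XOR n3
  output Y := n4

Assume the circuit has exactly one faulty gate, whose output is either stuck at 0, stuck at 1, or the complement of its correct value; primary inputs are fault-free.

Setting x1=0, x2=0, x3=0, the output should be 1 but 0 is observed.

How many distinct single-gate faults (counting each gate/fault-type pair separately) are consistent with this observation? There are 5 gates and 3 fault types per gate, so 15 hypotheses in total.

8

Fault-free: n0=0, n1=0, n2=0, n3=1, n4=1 → 1. Observed 0.
  n0: stuck-at-1, inverted output ✓; others ✗
  n1: none of the 3 fault types match ✗
  n2: stuck-at-1, inverted output ✓; others ✗
  n3: stuck-at-0, inverted output ✓; others ✗
  n4: stuck-at-0, inverted output ✓; others ✗
Consistent faults: {n0 stuck-at-1, n0 inverted output, n2 stuck-at-1, n2 inverted output, n3 stuck-at-0, n3 inverted output, n4 stuck-at-0, n4 inverted output} — 8 in all.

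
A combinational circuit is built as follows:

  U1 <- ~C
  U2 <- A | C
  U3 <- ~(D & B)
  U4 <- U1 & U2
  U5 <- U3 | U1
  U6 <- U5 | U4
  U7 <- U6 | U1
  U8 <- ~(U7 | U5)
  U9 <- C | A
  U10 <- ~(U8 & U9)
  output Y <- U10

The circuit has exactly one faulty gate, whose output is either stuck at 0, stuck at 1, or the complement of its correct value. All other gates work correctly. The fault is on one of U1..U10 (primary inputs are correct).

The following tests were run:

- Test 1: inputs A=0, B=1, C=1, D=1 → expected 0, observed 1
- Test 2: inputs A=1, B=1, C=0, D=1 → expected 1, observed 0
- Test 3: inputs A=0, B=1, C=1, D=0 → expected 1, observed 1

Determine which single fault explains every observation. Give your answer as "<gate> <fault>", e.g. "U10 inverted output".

U1 inverted output

Fault-free values for test 1 (A=0, B=1, C=1, D=1): U1=0, U2=1, U3=0, U4=0, U5=0, U6=0, U7=0, U8=1, U9=1, U10=0, giving Y=0. Observed 1.
Test 1: faults giving observed 1 are {U1 stuck-at-1, U1 inverted output, U3 stuck-at-1, U3 inverted output, U4 stuck-at-1, U4 inverted output, U5 stuck-at-1, U5 inverted output, U6 stuck-at-1, U6 inverted output, U7 stuck-at-1, U7 inverted output, U8 stuck-at-0, U8 inverted output, U9 stuck-at-0, U9 inverted output, U10 stuck-at-1, U10 inverted output}.
Test 2 (A=1, B=1, C=0, D=1): fault-free U1=1, U2=1, U3=0, U4=1, U5=1, U6=1, U7=1, U8=0, U9=1, U10=1 → 1; observed 0. Eliminates U1 stuck-at-1, U3 stuck-at-1, U3 inverted output, U4 stuck-at-1, U4 inverted output, U5 stuck-at-1, U5 inverted output, U6 stuck-at-1, U6 inverted output, U7 stuck-at-1, U7 inverted output, U8 stuck-at-0, U9 stuck-at-0, U9 inverted output, U10 stuck-at-1.
Test 3 (A=0, B=1, C=1, D=0): fault-free U1=0, U2=1, U3=1, U4=0, U5=1, U6=1, U7=1, U8=0, U9=1, U10=1 → 1; observed 1. Eliminates U8 inverted output, U10 inverted output.
Only U1 inverted output is consistent with every test.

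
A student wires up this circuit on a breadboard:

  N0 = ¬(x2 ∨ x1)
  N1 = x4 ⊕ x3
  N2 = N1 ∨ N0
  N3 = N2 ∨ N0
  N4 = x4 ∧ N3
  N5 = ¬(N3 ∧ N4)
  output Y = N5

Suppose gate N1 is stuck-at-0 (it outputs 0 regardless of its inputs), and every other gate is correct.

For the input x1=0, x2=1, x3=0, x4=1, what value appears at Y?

1

Propagate with N1 forced: N0=0, N1=0 [stuck-at-0], N2=0, N3=0, N4=0, N5=1.
So Y = 1. (Without the fault it would be 0.)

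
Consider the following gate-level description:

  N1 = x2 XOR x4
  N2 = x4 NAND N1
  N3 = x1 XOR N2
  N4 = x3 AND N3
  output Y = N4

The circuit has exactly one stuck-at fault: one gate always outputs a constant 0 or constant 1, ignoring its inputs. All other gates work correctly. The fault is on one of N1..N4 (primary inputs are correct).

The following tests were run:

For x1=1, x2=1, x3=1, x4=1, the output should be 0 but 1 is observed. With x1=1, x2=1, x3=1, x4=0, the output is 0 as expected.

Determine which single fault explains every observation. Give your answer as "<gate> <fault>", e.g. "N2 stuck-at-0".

N1 stuck-at-1

Fault-free values for test 1 (x1=1, x2=1, x3=1, x4=1): N1=0, N2=1, N3=0, N4=0, giving Y=0. Observed 1.
Test 1: faults giving observed 1 are {N1 stuck-at-1, N2 stuck-at-0, N3 stuck-at-1, N4 stuck-at-1}.
Test 2 (x1=1, x2=1, x3=1, x4=0): fault-free N1=1, N2=1, N3=0, N4=0 → 0; observed 0. Eliminates N2 stuck-at-0, N3 stuck-at-1, N4 stuck-at-1.
Only N1 stuck-at-1 is consistent with every test.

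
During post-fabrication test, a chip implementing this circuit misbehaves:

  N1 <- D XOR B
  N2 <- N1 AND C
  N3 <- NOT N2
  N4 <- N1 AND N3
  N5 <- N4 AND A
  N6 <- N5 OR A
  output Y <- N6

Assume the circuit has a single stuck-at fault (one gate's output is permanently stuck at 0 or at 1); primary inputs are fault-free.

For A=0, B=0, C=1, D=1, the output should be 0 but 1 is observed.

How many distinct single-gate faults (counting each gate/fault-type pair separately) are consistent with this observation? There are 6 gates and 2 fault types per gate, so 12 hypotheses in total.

2

Fault-free: N1=1, N2=1, N3=0, N4=0, N5=0, N6=0 → 0. Observed 1.
  N1 stuck-at-0: output 0 ✗
  N1 stuck-at-1: output 0 ✗
  N2 stuck-at-0: output 0 ✗
  N2 stuck-at-1: output 0 ✗
  N3 stuck-at-0: output 0 ✗
  N3 stuck-at-1: output 0 ✗
  N4 stuck-at-0: output 0 ✗
  N4 stuck-at-1: output 0 ✗
  N5 stuck-at-0: output 0 ✗
  N5 stuck-at-1: output 1 ✓
  N6 stuck-at-0: output 0 ✗
  N6 stuck-at-1: output 1 ✓
Consistent faults: {N5 stuck-at-1, N6 stuck-at-1} — 2 in all.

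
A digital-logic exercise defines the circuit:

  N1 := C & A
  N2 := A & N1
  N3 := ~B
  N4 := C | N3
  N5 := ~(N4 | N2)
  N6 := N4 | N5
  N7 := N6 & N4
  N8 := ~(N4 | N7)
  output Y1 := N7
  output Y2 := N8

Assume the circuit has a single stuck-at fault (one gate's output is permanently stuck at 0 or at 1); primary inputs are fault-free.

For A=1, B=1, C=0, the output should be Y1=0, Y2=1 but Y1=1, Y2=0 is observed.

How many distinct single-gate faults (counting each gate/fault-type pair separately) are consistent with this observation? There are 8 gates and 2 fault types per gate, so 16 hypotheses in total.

3

Fault-free: N1=0, N2=0, N3=0, N4=0, N5=1, N6=1, N7=0, N8=1 → Y1=0, Y2=1. Observed Y1=1, Y2=0.
  N1: none of the 2 fault types match ✗
  N2: none of the 2 fault types match ✗
  N3: stuck-at-1 ✓; others ✗
  N4: stuck-at-1 ✓; others ✗
  N5: none of the 2 fault types match ✗
  N6: none of the 2 fault types match ✗
  N7: stuck-at-1 ✓; others ✗
  N8: none of the 2 fault types match ✗
Consistent faults: {N3 stuck-at-1, N4 stuck-at-1, N7 stuck-at-1} — 3 in all.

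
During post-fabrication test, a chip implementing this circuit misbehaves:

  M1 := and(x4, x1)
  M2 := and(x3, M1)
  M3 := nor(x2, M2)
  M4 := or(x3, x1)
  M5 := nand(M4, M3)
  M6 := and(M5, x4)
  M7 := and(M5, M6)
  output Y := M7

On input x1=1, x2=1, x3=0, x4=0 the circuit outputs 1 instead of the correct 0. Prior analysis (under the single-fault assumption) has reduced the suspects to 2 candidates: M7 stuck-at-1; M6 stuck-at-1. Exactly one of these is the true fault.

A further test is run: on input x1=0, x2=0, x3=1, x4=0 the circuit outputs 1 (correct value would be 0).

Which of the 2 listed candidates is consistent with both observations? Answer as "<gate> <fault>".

Evaluate each candidate on input x1=0, x2=0, x3=1, x4=0:
  M7 stuck-at-1: M1=0, M2=0, M3=1, M4=1, M5=0, M6=0, M7=1 [stuck-at-1] → 1 — matches
  M6 stuck-at-1: M1=0, M2=0, M3=1, M4=1, M5=0, M6=1 [stuck-at-1], M7=0 → 0 — eliminated
Only M7 stuck-at-1 reproduces the observed 1.

M7 stuck-at-1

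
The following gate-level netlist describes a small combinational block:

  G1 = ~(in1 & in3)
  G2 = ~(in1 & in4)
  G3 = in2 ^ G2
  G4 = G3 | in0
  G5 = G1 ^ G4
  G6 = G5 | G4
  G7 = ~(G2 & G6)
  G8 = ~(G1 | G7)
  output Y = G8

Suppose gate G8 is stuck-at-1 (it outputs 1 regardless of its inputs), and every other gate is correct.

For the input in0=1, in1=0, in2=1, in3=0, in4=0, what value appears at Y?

1

Propagate with G8 forced: G1=1, G2=1, G3=0, G4=1, G5=0, G6=1, G7=0, G8=1 [stuck-at-1].
So Y = 1. (Without the fault it would be 0.)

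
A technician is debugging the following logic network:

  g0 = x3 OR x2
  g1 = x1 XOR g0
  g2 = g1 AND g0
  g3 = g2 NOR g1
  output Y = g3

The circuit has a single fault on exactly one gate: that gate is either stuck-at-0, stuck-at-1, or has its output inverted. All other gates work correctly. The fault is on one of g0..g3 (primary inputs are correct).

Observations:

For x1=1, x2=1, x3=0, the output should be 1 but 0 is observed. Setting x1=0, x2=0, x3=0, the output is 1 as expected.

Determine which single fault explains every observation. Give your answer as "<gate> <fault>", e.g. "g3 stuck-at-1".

g0 stuck-at-0

Fault-free values for test 1 (x1=1, x2=1, x3=0): g0=1, g1=0, g2=0, g3=1, giving Y=1. Observed 0.
Test 1: faults giving observed 0 are {g0 stuck-at-0, g0 inverted output, g1 stuck-at-1, g1 inverted output, g2 stuck-at-1, g2 inverted output, g3 stuck-at-0, g3 inverted output}.
Test 2 (x1=0, x2=0, x3=0): fault-free g0=0, g1=0, g2=0, g3=1 → 1; observed 1. Eliminates g0 inverted output, g1 stuck-at-1, g1 inverted output, g2 stuck-at-1, g2 inverted output, g3 stuck-at-0, g3 inverted output.
Only g0 stuck-at-0 is consistent with every test.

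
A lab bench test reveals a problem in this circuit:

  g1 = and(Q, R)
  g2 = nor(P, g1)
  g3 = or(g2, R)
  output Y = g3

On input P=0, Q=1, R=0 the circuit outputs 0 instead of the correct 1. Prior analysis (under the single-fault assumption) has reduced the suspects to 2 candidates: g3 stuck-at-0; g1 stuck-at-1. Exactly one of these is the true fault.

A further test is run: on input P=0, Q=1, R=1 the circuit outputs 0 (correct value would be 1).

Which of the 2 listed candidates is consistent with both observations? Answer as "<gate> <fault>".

Evaluate each candidate on input P=0, Q=1, R=1:
  g3 stuck-at-0: g1=1, g2=0, g3=0 [stuck-at-0] → 0 — matches
  g1 stuck-at-1: g1=1 [stuck-at-1], g2=0, g3=1 → 1 — eliminated
Only g3 stuck-at-0 reproduces the observed 0.

g3 stuck-at-0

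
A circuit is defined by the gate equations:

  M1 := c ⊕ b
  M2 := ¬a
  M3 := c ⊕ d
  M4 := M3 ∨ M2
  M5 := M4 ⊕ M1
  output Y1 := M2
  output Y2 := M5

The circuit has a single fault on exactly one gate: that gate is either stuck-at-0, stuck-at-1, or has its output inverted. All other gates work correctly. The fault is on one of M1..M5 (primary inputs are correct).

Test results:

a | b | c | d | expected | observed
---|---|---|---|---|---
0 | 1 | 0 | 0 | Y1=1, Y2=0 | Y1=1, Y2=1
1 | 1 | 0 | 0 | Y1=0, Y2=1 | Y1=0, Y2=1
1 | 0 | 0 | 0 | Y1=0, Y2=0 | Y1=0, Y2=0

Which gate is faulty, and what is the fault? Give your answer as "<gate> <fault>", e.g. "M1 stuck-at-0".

Fault-free values for test 1 (a=0, b=1, c=0, d=0): M1=1, M2=1, M3=0, M4=1, M5=0, giving Y1=1, Y2=0. Observed Y1=1, Y2=1.
Test 1: faults giving observed Y1=1, Y2=1 are {M1 stuck-at-0, M1 inverted output, M4 stuck-at-0, M4 inverted output, M5 stuck-at-1, M5 inverted output}.
Test 2 (a=1, b=1, c=0, d=0): fault-free M1=1, M2=0, M3=0, M4=0, M5=1 → Y1=0, Y2=1; observed Y1=0, Y2=1. Eliminates M1 stuck-at-0, M1 inverted output, M4 inverted output, M5 inverted output.
Test 3 (a=1, b=0, c=0, d=0): fault-free M1=0, M2=0, M3=0, M4=0, M5=0 → Y1=0, Y2=0; observed Y1=0, Y2=0. Eliminates M5 stuck-at-1.
Only M4 stuck-at-0 is consistent with every test.

M4 stuck-at-0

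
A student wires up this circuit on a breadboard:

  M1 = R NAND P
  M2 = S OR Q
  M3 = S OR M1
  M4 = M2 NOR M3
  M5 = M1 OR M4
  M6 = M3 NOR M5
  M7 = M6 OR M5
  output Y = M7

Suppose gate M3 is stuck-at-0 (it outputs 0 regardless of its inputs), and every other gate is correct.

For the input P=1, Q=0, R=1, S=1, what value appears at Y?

Propagate with M3 forced: M1=0, M2=1, M3=0 [stuck-at-0], M4=0, M5=0, M6=1, M7=1.
So Y = 1. (Without the fault it would be 0.)

1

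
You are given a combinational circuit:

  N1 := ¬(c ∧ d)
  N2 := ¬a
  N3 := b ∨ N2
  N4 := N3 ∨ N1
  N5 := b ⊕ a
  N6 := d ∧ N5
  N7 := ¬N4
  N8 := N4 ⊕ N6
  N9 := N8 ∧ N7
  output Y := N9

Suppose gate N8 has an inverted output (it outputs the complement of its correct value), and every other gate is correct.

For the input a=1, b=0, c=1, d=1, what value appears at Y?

Propagate with N8 forced: N1=0, N2=0, N3=0, N4=0, N5=1, N6=1, N7=1, N8=0 [inverted output], N9=0.
So Y = 0. (Without the fault it would be 1.)

0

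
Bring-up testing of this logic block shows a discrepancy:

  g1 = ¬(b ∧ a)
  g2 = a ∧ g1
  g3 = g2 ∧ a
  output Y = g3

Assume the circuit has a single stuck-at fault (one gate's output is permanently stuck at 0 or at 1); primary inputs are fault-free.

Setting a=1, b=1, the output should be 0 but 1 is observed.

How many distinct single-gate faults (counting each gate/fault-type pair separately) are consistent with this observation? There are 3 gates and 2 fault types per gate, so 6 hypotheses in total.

3

Fault-free: g1=0, g2=0, g3=0 → 0. Observed 1.
  g1 stuck-at-0: output 0 ✗
  g1 stuck-at-1: output 1 ✓
  g2 stuck-at-0: output 0 ✗
  g2 stuck-at-1: output 1 ✓
  g3 stuck-at-0: output 0 ✗
  g3 stuck-at-1: output 1 ✓
Consistent faults: {g1 stuck-at-1, g2 stuck-at-1, g3 stuck-at-1} — 3 in all.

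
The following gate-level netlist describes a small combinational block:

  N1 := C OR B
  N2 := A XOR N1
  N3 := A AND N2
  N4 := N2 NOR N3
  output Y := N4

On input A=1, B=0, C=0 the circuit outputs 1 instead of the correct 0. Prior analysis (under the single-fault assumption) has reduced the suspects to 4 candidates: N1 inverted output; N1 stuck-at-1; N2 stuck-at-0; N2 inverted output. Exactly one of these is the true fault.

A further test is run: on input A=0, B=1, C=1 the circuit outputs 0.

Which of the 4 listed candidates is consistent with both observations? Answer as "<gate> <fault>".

N1 stuck-at-1

Evaluate each candidate on input A=0, B=1, C=1:
  N1 inverted output: N1=0 [inverted output], N2=0, N3=0, N4=1 → 1 — eliminated
  N1 stuck-at-1: N1=1 [stuck-at-1], N2=1, N3=0, N4=0 → 0 — matches
  N2 stuck-at-0: N1=1, N2=0 [stuck-at-0], N3=0, N4=1 → 1 — eliminated
  N2 inverted output: N1=1, N2=0 [inverted output], N3=0, N4=1 → 1 — eliminated
Only N1 stuck-at-1 reproduces the observed 0.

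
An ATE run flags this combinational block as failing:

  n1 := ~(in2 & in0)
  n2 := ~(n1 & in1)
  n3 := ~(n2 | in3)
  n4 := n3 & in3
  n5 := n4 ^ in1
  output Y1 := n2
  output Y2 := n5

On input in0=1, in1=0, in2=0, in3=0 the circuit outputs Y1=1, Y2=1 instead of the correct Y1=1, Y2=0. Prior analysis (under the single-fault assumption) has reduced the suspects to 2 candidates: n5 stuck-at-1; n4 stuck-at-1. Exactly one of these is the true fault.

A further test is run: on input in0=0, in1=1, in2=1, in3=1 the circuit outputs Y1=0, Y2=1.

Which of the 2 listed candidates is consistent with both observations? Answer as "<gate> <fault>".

Evaluate each candidate on input in0=0, in1=1, in2=1, in3=1:
  n5 stuck-at-1: n1=1, n2=0, n3=0, n4=0, n5=1 [stuck-at-1] → Y1=0, Y2=1 — matches
  n4 stuck-at-1: n1=1, n2=0, n3=0, n4=1 [stuck-at-1], n5=0 → Y1=0, Y2=0 — eliminated
Only n5 stuck-at-1 reproduces the observed Y1=0, Y2=1.

n5 stuck-at-1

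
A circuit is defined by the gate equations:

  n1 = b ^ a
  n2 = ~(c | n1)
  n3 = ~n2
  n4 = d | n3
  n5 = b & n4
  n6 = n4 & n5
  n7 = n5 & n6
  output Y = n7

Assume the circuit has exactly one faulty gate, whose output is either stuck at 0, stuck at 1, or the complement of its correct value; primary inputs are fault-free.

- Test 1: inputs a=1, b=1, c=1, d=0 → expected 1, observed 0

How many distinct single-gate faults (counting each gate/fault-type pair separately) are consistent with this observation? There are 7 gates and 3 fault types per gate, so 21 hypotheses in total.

12

Fault-free: n1=0, n2=0, n3=1, n4=1, n5=1, n6=1, n7=1 → 1. Observed 0.
  n1: none of the 3 fault types match ✗
  n2: stuck-at-1, inverted output ✓; others ✗
  n3: stuck-at-0, inverted output ✓; others ✗
  n4: stuck-at-0, inverted output ✓; others ✗
  n5: stuck-at-0, inverted output ✓; others ✗
  n6: stuck-at-0, inverted output ✓; others ✗
  n7: stuck-at-0, inverted output ✓; others ✗
Consistent faults: {n2 stuck-at-1, n2 inverted output, n3 stuck-at-0, n3 inverted output, n4 stuck-at-0, n4 inverted output, n5 stuck-at-0, n5 inverted output, n6 stuck-at-0, n6 inverted output, n7 stuck-at-0, n7 inverted output} — 12 in all.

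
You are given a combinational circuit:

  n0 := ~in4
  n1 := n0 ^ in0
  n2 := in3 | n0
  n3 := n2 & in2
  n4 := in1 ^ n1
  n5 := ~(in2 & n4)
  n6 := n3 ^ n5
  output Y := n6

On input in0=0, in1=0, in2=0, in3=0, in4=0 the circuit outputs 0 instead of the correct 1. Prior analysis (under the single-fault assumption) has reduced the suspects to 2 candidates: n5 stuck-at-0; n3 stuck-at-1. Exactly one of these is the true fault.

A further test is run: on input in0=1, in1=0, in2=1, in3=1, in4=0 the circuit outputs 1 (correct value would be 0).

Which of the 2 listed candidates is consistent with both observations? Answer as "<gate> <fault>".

Evaluate each candidate on input in0=1, in1=0, in2=1, in3=1, in4=0:
  n5 stuck-at-0: n0=1, n1=0, n2=1, n3=1, n4=0, n5=0 [stuck-at-0], n6=1 → 1 — matches
  n3 stuck-at-1: n0=1, n1=0, n2=1, n3=1 [stuck-at-1], n4=0, n5=1, n6=0 → 0 — eliminated
Only n5 stuck-at-0 reproduces the observed 1.

n5 stuck-at-0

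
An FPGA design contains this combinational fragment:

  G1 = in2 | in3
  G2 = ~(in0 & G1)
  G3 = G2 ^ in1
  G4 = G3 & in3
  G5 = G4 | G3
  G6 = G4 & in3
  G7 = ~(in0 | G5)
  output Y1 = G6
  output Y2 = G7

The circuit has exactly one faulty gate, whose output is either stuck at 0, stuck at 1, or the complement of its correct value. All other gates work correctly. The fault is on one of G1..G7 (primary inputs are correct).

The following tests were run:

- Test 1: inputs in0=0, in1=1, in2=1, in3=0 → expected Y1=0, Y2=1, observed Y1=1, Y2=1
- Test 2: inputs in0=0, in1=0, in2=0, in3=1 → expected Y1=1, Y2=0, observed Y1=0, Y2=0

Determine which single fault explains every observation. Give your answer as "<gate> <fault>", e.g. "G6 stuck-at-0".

G6 inverted output

Fault-free values for test 1 (in0=0, in1=1, in2=1, in3=0): G1=1, G2=1, G3=0, G4=0, G5=0, G6=0, G7=1, giving Y1=0, Y2=1. Observed Y1=1, Y2=1.
Test 1: faults giving observed Y1=1, Y2=1 are {G6 stuck-at-1, G6 inverted output}.
Test 2 (in0=0, in1=0, in2=0, in3=1): fault-free G1=1, G2=1, G3=1, G4=1, G5=1, G6=1, G7=0 → Y1=1, Y2=0; observed Y1=0, Y2=0. Eliminates G6 stuck-at-1.
Only G6 inverted output is consistent with every test.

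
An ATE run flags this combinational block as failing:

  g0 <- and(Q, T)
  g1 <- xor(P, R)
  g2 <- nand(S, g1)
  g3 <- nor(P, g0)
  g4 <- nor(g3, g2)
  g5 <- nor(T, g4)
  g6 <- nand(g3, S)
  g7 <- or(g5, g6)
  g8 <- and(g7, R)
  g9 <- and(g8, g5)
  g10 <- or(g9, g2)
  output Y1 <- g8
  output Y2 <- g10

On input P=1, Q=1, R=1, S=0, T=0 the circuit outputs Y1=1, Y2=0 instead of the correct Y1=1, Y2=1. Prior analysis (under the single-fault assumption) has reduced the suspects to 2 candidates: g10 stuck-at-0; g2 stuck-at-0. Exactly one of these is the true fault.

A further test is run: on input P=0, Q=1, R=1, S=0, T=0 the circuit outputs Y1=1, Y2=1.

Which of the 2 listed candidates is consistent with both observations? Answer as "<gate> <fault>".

Evaluate each candidate on input P=0, Q=1, R=1, S=0, T=0:
  g10 stuck-at-0: g0=0, g1=1, g2=1, g3=1, g4=0, g5=1, g6=1, g7=1, g8=1, g9=1, g10=0 [stuck-at-0] → Y1=1, Y2=0 — eliminated
  g2 stuck-at-0: g0=0, g1=1, g2=0 [stuck-at-0], g3=1, g4=0, g5=1, g6=1, g7=1, g8=1, g9=1, g10=1 → Y1=1, Y2=1 — matches
Only g2 stuck-at-0 reproduces the observed Y1=1, Y2=1.

g2 stuck-at-0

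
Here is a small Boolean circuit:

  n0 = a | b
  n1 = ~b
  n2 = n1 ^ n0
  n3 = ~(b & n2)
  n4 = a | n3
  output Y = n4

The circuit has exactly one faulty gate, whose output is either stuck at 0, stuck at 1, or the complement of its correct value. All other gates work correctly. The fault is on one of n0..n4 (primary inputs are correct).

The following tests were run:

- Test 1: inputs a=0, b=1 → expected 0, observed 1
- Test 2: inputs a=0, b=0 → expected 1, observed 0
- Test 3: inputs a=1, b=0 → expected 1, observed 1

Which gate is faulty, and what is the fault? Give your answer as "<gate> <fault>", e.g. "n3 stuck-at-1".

Fault-free values for test 1 (a=0, b=1): n0=1, n1=0, n2=1, n3=0, n4=0, giving Y=0. Observed 1.
Test 1: faults giving observed 1 are {n0 stuck-at-0, n0 inverted output, n1 stuck-at-1, n1 inverted output, n2 stuck-at-0, n2 inverted output, n3 stuck-at-1, n3 inverted output, n4 stuck-at-1, n4 inverted output}.
Test 2 (a=0, b=0): fault-free n0=0, n1=1, n2=1, n3=1, n4=1 → 1; observed 0. Eliminates n0 stuck-at-0, n0 inverted output, n1 stuck-at-1, n1 inverted output, n2 stuck-at-0, n2 inverted output, n3 stuck-at-1, n4 stuck-at-1.
Test 3 (a=1, b=0): fault-free n0=1, n1=1, n2=0, n3=1, n4=1 → 1; observed 1. Eliminates n4 inverted output.
Only n3 inverted output is consistent with every test.

n3 inverted output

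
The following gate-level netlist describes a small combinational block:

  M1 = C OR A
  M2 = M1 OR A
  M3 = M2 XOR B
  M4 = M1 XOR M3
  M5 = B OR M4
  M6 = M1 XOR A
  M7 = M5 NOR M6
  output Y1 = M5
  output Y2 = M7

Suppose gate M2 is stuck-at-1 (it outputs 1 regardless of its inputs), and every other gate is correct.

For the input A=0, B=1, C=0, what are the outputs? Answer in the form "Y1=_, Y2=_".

Propagate with M2 forced: M1=0, M2=1 [stuck-at-1], M3=0, M4=0, M5=1, M6=0, M7=0.
So the outputs are Y1=1, Y2=0. (Same as the fault-free value — the fault is masked on this input.)

Y1=1, Y2=0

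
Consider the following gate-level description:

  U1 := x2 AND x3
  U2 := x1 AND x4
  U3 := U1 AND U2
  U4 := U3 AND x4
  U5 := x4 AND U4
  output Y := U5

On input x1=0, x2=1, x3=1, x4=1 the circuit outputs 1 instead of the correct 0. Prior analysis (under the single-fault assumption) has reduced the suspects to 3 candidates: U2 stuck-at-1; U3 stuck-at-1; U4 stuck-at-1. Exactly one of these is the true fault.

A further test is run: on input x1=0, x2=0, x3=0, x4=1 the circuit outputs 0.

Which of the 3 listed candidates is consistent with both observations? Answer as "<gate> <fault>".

Evaluate each candidate on input x1=0, x2=0, x3=0, x4=1:
  U2 stuck-at-1: U1=0, U2=1 [stuck-at-1], U3=0, U4=0, U5=0 → 0 — matches
  U3 stuck-at-1: U1=0, U2=0, U3=1 [stuck-at-1], U4=1, U5=1 → 1 — eliminated
  U4 stuck-at-1: U1=0, U2=0, U3=0, U4=1 [stuck-at-1], U5=1 → 1 — eliminated
Only U2 stuck-at-1 reproduces the observed 0.

U2 stuck-at-1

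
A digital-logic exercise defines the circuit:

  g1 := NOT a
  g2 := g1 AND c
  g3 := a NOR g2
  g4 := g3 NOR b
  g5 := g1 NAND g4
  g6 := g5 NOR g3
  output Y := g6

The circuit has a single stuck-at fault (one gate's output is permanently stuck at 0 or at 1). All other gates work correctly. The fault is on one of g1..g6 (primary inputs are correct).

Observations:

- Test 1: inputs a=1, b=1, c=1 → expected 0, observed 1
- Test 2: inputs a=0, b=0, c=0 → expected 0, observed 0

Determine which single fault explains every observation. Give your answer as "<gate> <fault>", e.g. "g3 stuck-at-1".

g5 stuck-at-0

Fault-free values for test 1 (a=1, b=1, c=1): g1=0, g2=0, g3=0, g4=0, g5=1, g6=0, giving Y=0. Observed 1.
Test 1: faults giving observed 1 are {g5 stuck-at-0, g6 stuck-at-1}.
Test 2 (a=0, b=0, c=0): fault-free g1=1, g2=0, g3=1, g4=0, g5=1, g6=0 → 0; observed 0. Eliminates g6 stuck-at-1.
Only g5 stuck-at-0 is consistent with every test.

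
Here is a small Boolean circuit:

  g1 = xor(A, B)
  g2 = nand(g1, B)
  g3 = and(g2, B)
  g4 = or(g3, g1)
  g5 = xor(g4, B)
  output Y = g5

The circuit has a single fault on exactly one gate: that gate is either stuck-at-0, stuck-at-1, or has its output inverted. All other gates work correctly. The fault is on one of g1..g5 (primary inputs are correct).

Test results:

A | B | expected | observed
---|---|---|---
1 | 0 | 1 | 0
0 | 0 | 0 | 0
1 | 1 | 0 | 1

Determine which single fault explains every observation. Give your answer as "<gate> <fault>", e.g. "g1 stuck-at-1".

g4 stuck-at-0

Fault-free values for test 1 (A=1, B=0): g1=1, g2=1, g3=0, g4=1, g5=1, giving Y=1. Observed 0.
Test 1: faults giving observed 0 are {g1 stuck-at-0, g1 inverted output, g4 stuck-at-0, g4 inverted output, g5 stuck-at-0, g5 inverted output}.
Test 2 (A=0, B=0): fault-free g1=0, g2=1, g3=0, g4=0, g5=0 → 0; observed 0. Eliminates g1 inverted output, g4 inverted output, g5 inverted output.
Test 3 (A=1, B=1): fault-free g1=0, g2=1, g3=1, g4=1, g5=0 → 0; observed 1. Eliminates g1 stuck-at-0, g5 stuck-at-0.
Only g4 stuck-at-0 is consistent with every test.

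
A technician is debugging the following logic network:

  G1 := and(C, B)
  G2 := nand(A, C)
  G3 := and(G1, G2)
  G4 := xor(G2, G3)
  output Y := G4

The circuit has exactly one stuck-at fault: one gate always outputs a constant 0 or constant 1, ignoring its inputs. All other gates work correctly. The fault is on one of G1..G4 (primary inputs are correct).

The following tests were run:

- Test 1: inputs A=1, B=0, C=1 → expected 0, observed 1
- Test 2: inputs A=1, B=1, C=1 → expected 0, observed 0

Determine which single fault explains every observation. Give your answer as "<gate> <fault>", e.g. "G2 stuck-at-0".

Fault-free values for test 1 (A=1, B=0, C=1): G1=0, G2=0, G3=0, G4=0, giving Y=0. Observed 1.
Test 1: faults giving observed 1 are {G2 stuck-at-1, G3 stuck-at-1, G4 stuck-at-1}.
Test 2 (A=1, B=1, C=1): fault-free G1=1, G2=0, G3=0, G4=0 → 0; observed 0. Eliminates G3 stuck-at-1, G4 stuck-at-1.
Only G2 stuck-at-1 is consistent with every test.

G2 stuck-at-1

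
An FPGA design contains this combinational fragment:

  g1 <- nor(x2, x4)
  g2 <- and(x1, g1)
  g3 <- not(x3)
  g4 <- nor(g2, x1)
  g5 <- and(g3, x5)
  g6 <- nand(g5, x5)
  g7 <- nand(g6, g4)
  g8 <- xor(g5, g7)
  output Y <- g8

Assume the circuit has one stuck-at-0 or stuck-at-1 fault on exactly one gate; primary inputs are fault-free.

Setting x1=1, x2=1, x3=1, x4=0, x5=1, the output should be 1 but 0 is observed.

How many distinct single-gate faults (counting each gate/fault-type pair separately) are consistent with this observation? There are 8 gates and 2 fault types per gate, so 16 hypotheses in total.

Fault-free: g1=0, g2=0, g3=0, g4=0, g5=0, g6=1, g7=1, g8=1 → 1. Observed 0.
  g1: none of the 2 fault types match ✗
  g2: none of the 2 fault types match ✗
  g3: stuck-at-1 ✓; others ✗
  g4: stuck-at-1 ✓; others ✗
  g5: stuck-at-1 ✓; others ✗
  g6: none of the 2 fault types match ✗
  g7: stuck-at-0 ✓; others ✗
  g8: stuck-at-0 ✓; others ✗
Consistent faults: {g3 stuck-at-1, g4 stuck-at-1, g5 stuck-at-1, g7 stuck-at-0, g8 stuck-at-0} — 5 in all.

5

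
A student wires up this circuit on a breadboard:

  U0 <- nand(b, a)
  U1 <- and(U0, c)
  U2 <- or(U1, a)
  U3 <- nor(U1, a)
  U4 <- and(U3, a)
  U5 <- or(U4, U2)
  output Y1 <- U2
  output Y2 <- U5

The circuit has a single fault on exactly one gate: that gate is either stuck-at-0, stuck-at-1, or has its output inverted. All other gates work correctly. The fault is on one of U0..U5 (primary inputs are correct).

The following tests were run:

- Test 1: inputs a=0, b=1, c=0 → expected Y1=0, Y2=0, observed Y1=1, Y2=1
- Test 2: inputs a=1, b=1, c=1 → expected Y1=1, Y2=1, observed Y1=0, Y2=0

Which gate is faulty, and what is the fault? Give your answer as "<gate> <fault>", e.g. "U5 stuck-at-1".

U2 inverted output

Fault-free values for test 1 (a=0, b=1, c=0): U0=1, U1=0, U2=0, U3=1, U4=0, U5=0, giving Y1=0, Y2=0. Observed Y1=1, Y2=1.
Test 1: faults giving observed Y1=1, Y2=1 are {U1 stuck-at-1, U1 inverted output, U2 stuck-at-1, U2 inverted output}.
Test 2 (a=1, b=1, c=1): fault-free U0=0, U1=0, U2=1, U3=0, U4=0, U5=1 → Y1=1, Y2=1; observed Y1=0, Y2=0. Eliminates U1 stuck-at-1, U1 inverted output, U2 stuck-at-1.
Only U2 inverted output is consistent with every test.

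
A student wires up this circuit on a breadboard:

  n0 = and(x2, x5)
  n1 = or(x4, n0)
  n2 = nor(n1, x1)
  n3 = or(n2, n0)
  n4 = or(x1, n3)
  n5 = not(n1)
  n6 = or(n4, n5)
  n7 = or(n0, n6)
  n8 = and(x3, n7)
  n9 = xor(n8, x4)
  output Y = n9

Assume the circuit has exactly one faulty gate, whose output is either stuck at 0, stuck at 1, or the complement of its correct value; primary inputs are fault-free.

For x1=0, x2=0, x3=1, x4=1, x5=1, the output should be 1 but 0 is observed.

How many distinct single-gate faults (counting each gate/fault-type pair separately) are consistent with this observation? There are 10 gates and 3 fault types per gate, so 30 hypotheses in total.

Fault-free: n0=0, n1=1, n2=0, n3=0, n4=0, n5=0, n6=0, n7=0, n8=0, n9=1 → 1. Observed 0.
  n0: stuck-at-1, inverted output ✓; others ✗
  n1: stuck-at-0, inverted output ✓; others ✗
  n2: stuck-at-1, inverted output ✓; others ✗
  n3: stuck-at-1, inverted output ✓; others ✗
  n4: stuck-at-1, inverted output ✓; others ✗
  n5: stuck-at-1, inverted output ✓; others ✗
  n6: stuck-at-1, inverted output ✓; others ✗
  n7: stuck-at-1, inverted output ✓; others ✗
  n8: stuck-at-1, inverted output ✓; others ✗
  n9: stuck-at-0, inverted output ✓; others ✗
Consistent faults: {n0 stuck-at-1, n0 inverted output, n1 stuck-at-0, n1 inverted output, n2 stuck-at-1, n2 inverted output, n3 stuck-at-1, n3 inverted output, n4 stuck-at-1, n4 inverted output, n5 stuck-at-1, n5 inverted output, n6 stuck-at-1, n6 inverted output, n7 stuck-at-1, n7 inverted output, n8 stuck-at-1, n8 inverted output, n9 stuck-at-0, n9 inverted output} — 20 in all.

20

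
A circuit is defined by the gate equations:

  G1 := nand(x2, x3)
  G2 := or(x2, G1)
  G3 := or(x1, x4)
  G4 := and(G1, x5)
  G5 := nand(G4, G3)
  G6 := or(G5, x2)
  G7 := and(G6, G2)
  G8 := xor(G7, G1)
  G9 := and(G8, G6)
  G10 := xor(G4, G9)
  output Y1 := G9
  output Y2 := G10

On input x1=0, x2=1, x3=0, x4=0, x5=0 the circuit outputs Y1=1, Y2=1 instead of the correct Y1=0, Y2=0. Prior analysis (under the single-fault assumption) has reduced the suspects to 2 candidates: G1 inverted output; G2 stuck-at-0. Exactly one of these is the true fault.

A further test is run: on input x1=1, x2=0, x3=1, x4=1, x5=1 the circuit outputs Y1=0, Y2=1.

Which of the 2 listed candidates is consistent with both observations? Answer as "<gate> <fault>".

G2 stuck-at-0

Evaluate each candidate on input x1=1, x2=0, x3=1, x4=1, x5=1:
  G1 inverted output: G1=0 [inverted output], G2=0, G3=1, G4=0, G5=1, G6=1, G7=0, G8=0, G9=0, G10=0 → Y1=0, Y2=0 — eliminated
  G2 stuck-at-0: G1=1, G2=0 [stuck-at-0], G3=1, G4=1, G5=0, G6=0, G7=0, G8=1, G9=0, G10=1 → Y1=0, Y2=1 — matches
Only G2 stuck-at-0 reproduces the observed Y1=0, Y2=1.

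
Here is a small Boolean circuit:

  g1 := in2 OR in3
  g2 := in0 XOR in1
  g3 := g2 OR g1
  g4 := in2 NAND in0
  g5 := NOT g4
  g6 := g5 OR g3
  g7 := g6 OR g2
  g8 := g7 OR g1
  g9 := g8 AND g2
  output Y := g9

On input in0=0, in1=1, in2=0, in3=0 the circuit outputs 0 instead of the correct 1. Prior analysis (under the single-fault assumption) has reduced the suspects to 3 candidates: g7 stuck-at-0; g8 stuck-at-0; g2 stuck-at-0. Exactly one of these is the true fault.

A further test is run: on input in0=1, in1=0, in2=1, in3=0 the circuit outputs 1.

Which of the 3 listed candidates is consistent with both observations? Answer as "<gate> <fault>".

g7 stuck-at-0

Evaluate each candidate on input in0=1, in1=0, in2=1, in3=0:
  g7 stuck-at-0: g1=1, g2=1, g3=1, g4=0, g5=1, g6=1, g7=0 [stuck-at-0], g8=1, g9=1 → 1 — matches
  g8 stuck-at-0: g1=1, g2=1, g3=1, g4=0, g5=1, g6=1, g7=1, g8=0 [stuck-at-0], g9=0 → 0 — eliminated
  g2 stuck-at-0: g1=1, g2=0 [stuck-at-0], g3=1, g4=0, g5=1, g6=1, g7=1, g8=1, g9=0 → 0 — eliminated
Only g7 stuck-at-0 reproduces the observed 1.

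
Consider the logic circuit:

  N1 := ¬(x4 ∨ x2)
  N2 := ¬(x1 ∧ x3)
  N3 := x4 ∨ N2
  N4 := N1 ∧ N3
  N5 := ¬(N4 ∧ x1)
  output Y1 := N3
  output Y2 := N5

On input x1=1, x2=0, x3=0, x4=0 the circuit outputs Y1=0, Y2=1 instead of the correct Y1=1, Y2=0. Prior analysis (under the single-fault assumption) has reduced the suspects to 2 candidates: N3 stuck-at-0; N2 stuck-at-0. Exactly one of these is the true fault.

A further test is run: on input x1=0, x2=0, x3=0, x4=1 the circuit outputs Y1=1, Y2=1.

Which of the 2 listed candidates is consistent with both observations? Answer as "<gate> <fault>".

Evaluate each candidate on input x1=0, x2=0, x3=0, x4=1:
  N3 stuck-at-0: N1=0, N2=1, N3=0 [stuck-at-0], N4=0, N5=1 → Y1=0, Y2=1 — eliminated
  N2 stuck-at-0: N1=0, N2=0 [stuck-at-0], N3=1, N4=0, N5=1 → Y1=1, Y2=1 — matches
Only N2 stuck-at-0 reproduces the observed Y1=1, Y2=1.

N2 stuck-at-0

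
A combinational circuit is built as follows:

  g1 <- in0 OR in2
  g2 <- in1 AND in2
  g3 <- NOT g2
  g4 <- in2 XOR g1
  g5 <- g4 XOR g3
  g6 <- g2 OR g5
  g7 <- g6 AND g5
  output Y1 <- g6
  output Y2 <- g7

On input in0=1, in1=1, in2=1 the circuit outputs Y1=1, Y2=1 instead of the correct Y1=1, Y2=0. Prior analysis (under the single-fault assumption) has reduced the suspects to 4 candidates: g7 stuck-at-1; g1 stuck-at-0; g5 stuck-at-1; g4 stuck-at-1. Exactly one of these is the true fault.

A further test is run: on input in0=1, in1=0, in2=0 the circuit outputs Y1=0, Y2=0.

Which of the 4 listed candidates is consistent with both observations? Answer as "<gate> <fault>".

Evaluate each candidate on input in0=1, in1=0, in2=0:
  g7 stuck-at-1: g1=1, g2=0, g3=1, g4=1, g5=0, g6=0, g7=1 [stuck-at-1] → Y1=0, Y2=1 — eliminated
  g1 stuck-at-0: g1=0 [stuck-at-0], g2=0, g3=1, g4=0, g5=1, g6=1, g7=1 → Y1=1, Y2=1 — eliminated
  g5 stuck-at-1: g1=1, g2=0, g3=1, g4=1, g5=1 [stuck-at-1], g6=1, g7=1 → Y1=1, Y2=1 — eliminated
  g4 stuck-at-1: g1=1, g2=0, g3=1, g4=1 [stuck-at-1], g5=0, g6=0, g7=0 → Y1=0, Y2=0 — matches
Only g4 stuck-at-1 reproduces the observed Y1=0, Y2=0.

g4 stuck-at-1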